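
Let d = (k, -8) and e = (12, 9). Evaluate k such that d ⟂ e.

d · e = k·12 + (-8)·9 = -72 + 12k
Set equal to 0: 12k = 72, so k = 6.

6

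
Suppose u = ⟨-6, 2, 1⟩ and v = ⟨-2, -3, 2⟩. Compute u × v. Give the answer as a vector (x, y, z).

(7, 10, 22)

i: 2·2 - 1·(-3) = 4 - (-3) = 7
j: 1·(-2) - (-6)·2 = -2 - (-12) = 10
k: (-6)·(-3) - 2·(-2) = 18 - (-4) = 22
u × v = (7, 10, 22)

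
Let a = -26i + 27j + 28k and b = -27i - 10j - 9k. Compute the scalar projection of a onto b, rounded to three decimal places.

a · b = (-26)·(-27) + 27·(-10) + 28·(-9) = 702 - 270 - 252 = 180
|b| = √(729 + 100 + 81) = √910 ≈ 30.1662
comp_b a = 180 / √910 ≈ 5.967

5.967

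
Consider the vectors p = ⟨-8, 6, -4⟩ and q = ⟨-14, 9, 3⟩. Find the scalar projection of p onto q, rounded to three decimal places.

p · q = (-8)·(-14) + 6·9 + (-4)·3 = 112 + 54 - 12 = 154
|q| = √(196 + 81 + 9) = √286 ≈ 16.9115
comp_q p = 154 / √286 ≈ 9.106

9.106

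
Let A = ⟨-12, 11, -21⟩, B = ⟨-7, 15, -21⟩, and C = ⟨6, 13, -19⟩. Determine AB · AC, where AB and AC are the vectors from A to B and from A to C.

98

AB = B − A = (5, 4, 0)
AC = C − A = (18, 2, 2)
AB · AC = 5·18 + 4·2 + 0·2 = 90 + 8 + 0 = 98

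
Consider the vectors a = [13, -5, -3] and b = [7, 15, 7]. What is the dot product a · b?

-5

a · b = 13·7 + (-5)·15 + (-3)·7 = 91 - 75 - 21 = -5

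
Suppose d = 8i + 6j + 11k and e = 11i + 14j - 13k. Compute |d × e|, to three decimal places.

326.443

i: 6·(-13) - 11·14 = -78 - 154 = -232
j: 11·11 - 8·(-13) = 121 - (-104) = 225
k: 8·14 - 6·11 = 112 - 66 = 46
d × e = (-232, 225, 46)
|d × e| = √((-232)² + 225² + 46²) = √106565 ≈ 326.4430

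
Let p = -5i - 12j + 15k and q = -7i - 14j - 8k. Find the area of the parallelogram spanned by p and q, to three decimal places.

i: (-12)·(-8) - 15·(-14) = 96 - (-210) = 306
j: 15·(-7) - (-5)·(-8) = -105 - 40 = -145
k: (-5)·(-14) - (-12)·(-7) = 70 - 84 = -14
p × q = (306, -145, -14)
|p × q| = √(306² + (-145)² + (-14)²) = √114857 ≈ 338.9056

338.906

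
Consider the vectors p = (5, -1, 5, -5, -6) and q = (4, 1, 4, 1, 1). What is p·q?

28

p · q = 5·4 + (-1)·1 + 5·4 + (-5)·1 + (-6)·1 = 20 - 1 + 20 - 5 - 6 = 28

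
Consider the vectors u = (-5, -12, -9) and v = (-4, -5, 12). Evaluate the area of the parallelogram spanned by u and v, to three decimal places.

213.228

i: (-12)·12 - (-9)·(-5) = -144 - 45 = -189
j: (-9)·(-4) - (-5)·12 = 36 - (-60) = 96
k: (-5)·(-5) - (-12)·(-4) = 25 - 48 = -23
u × v = (-189, 96, -23)
|u × v| = √((-189)² + 96² + (-23)²) = √45466 ≈ 213.2276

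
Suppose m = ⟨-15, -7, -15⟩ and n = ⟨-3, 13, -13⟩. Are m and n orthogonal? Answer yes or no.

no

m · n = (-15)·(-3) + (-7)·13 + (-15)·(-13) = 45 - 91 + 195 = 149
Nonzero, so the vectors are not orthogonal.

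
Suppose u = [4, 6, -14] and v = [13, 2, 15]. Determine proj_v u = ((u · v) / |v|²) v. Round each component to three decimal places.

u · v = 4·13 + 6·2 + (-14)·15 = 52 + 12 - 210 = -146
|v|² = 169 + 4 + 225 = 398
proj_v u = (-146/398) · (13, 2, 15) ≈ (-4.769, -0.734, -5.503)

(-4.769, -0.734, -5.503)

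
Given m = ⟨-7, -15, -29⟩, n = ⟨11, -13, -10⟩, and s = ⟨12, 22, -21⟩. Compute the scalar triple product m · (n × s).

-16658

n × s:
i: (-13)·(-21) - (-10)·22 = 273 - (-220) = 493
j: (-10)·12 - 11·(-21) = -120 - (-231) = 111
k: 11·22 - (-13)·12 = 242 - (-156) = 398
n × s = (493, 111, 398)
m · (n × s) = (-7)·493 + (-15)·111 + (-29)·398 = -3451 - 1665 - 11542 = -16658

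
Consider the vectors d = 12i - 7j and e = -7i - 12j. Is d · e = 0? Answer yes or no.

d · e = 12·(-7) + (-7)·(-12) = -84 + 84 = 0
Zero, so the vectors are orthogonal.

yes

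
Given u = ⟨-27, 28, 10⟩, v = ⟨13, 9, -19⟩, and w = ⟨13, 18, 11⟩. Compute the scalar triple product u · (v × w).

v × w:
i: 9·11 - (-19)·18 = 99 - (-342) = 441
j: (-19)·13 - 13·11 = -247 - 143 = -390
k: 13·18 - 9·13 = 234 - 117 = 117
v × w = (441, -390, 117)
u · (v × w) = (-27)·441 + 28·(-390) + 10·117 = -11907 - 10920 + 1170 = -21657

-21657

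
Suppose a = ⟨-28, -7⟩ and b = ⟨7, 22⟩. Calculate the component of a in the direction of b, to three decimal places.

a · b = (-28)·7 + (-7)·22 = -196 - 154 = -350
|b| = √(49 + 484) = √533 ≈ 23.0868
comp_b a = -350 / √533 ≈ -15.160

-15.160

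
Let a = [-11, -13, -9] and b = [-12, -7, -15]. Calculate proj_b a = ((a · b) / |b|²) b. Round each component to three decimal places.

a · b = (-11)·(-12) + (-13)·(-7) + (-9)·(-15) = 132 + 91 + 135 = 358
|b|² = 144 + 49 + 225 = 418
proj_b a = (358/418) · (-12, -7, -15) ≈ (-10.278, -5.995, -12.847)

(-10.278, -5.995, -12.847)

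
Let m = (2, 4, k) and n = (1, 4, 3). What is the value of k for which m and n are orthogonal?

-6

m · n = 2·1 + 4·4 + k·3 = 18 + 3k
Set equal to 0: 3k = -18, so k = -6.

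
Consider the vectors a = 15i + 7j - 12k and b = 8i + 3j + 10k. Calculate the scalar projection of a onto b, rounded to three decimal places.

a · b = 15·8 + 7·3 + (-12)·10 = 120 + 21 - 120 = 21
|b| = √(64 + 9 + 100) = √173 ≈ 13.1529
comp_b a = 21 / √173 ≈ 1.597

1.597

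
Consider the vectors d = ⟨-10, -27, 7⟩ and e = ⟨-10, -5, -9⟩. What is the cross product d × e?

(278, -160, -220)

i: (-27)·(-9) - 7·(-5) = 243 - (-35) = 278
j: 7·(-10) - (-10)·(-9) = -70 - 90 = -160
k: (-10)·(-5) - (-27)·(-10) = 50 - 270 = -220
d × e = (278, -160, -220)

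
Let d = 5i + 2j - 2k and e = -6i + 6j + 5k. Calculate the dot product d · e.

-28

d · e = 5·(-6) + 2·6 + (-2)·5 = -30 + 12 - 10 = -28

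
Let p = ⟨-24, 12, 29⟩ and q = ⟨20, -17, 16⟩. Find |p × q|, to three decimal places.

1194.464

i: 12·16 - 29·(-17) = 192 - (-493) = 685
j: 29·20 - (-24)·16 = 580 - (-384) = 964
k: (-24)·(-17) - 12·20 = 408 - 240 = 168
p × q = (685, 964, 168)
|p × q| = √(685² + 964² + 168²) = √1426745 ≈ 1194.4643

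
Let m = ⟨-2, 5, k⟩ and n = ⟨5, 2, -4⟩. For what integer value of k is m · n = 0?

m · n = (-2)·5 + 5·2 + k·(-4) = 0 - 4k
Set equal to 0: -4k = 0, so k = 0.

0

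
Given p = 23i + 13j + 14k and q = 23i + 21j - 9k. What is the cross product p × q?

(-411, 529, 184)

i: 13·(-9) - 14·21 = -117 - 294 = -411
j: 14·23 - 23·(-9) = 322 - (-207) = 529
k: 23·21 - 13·23 = 483 - 299 = 184
p × q = (-411, 529, 184)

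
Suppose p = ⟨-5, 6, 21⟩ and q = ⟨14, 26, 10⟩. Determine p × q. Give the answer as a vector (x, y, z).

i: 6·10 - 21·26 = 60 - 546 = -486
j: 21·14 - (-5)·10 = 294 - (-50) = 344
k: (-5)·26 - 6·14 = -130 - 84 = -214
p × q = (-486, 344, -214)

(-486, 344, -214)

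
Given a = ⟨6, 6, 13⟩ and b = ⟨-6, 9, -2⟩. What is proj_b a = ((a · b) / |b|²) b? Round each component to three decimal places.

(0.397, -0.595, 0.132)

a · b = 6·(-6) + 6·9 + 13·(-2) = -36 + 54 - 26 = -8
|b|² = 36 + 81 + 4 = 121
proj_b a = (-8/121) · (-6, 9, -2) ≈ (0.397, -0.595, 0.132)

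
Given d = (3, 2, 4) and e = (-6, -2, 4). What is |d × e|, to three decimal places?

39.850

i: 2·4 - 4·(-2) = 8 - (-8) = 16
j: 4·(-6) - 3·4 = -24 - 12 = -36
k: 3·(-2) - 2·(-6) = -6 - (-12) = 6
d × e = (16, -36, 6)
|d × e| = √(16² + (-36)² + 6²) = √1588 ≈ 39.8497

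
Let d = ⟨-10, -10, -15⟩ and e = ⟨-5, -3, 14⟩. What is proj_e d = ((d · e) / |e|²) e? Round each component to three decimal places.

(2.826, 1.696, -7.913)

d · e = (-10)·(-5) + (-10)·(-3) + (-15)·14 = 50 + 30 - 210 = -130
|e|² = 25 + 9 + 196 = 230
proj_e d = (-130/230) · (-5, -3, 14) ≈ (2.826, 1.696, -7.913)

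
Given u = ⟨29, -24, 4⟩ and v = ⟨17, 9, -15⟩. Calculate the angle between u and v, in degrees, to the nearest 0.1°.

u · v = 29·17 + (-24)·9 + 4·(-15) = 493 - 216 - 60 = 217
|u|² = 841 + 576 + 16 = 1433,  |u| = √1433 ≈ 37.854986
|v|² = 289 + 81 + 225 = 595,  |v| = √595 ≈ 24.392622
cos θ = 217 / (37.854986 · 24.392622) ≈ 0.23501
θ = arccos(0.23501) ≈ 76.4°

76.4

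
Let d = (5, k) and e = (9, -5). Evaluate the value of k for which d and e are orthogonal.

d · e = 5·9 + k·(-5) = 45 - 5k
Set equal to 0: -5k = -45, so k = 9.

9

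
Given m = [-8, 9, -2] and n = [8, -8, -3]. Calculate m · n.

-130

m · n = (-8)·8 + 9·(-8) + (-2)·(-3) = -64 - 72 + 6 = -130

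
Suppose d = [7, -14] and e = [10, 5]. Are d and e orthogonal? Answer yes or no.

d · e = 7·10 + (-14)·5 = 70 - 70 = 0
Zero, so the vectors are orthogonal.

yes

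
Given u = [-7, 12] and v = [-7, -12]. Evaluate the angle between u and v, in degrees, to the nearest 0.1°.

119.5

u · v = (-7)·(-7) + 12·(-12) = 49 - 144 = -95
|u|² = 49 + 144 = 193,  |u| = √193 ≈ 13.892444
|v|² = 49 + 144 = 193,  |v| = √193 ≈ 13.892444
cos θ = -95 / (13.892444 · 13.892444) ≈ -0.49223
θ = arccos(-0.49223) ≈ 119.5°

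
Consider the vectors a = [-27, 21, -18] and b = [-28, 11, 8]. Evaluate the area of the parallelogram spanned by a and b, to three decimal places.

i: 21·8 - (-18)·11 = 168 - (-198) = 366
j: (-18)·(-28) - (-27)·8 = 504 - (-216) = 720
k: (-27)·11 - 21·(-28) = -297 - (-588) = 291
a × b = (366, 720, 291)
|a × b| = √(366² + 720² + 291²) = √737037 ≈ 858.5086

858.509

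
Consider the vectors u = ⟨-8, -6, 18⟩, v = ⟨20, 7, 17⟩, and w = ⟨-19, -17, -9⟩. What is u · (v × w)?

-4676

v × w:
i: 7·(-9) - 17·(-17) = -63 - (-289) = 226
j: 17·(-19) - 20·(-9) = -323 - (-180) = -143
k: 20·(-17) - 7·(-19) = -340 - (-133) = -207
v × w = (226, -143, -207)
u · (v × w) = (-8)·226 + (-6)·(-143) + 18·(-207) = -1808 + 858 - 3726 = -4676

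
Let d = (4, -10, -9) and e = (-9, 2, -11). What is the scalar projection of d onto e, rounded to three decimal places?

2.996

d · e = 4·(-9) + (-10)·2 + (-9)·(-11) = -36 - 20 + 99 = 43
|e| = √(81 + 4 + 121) = √206 ≈ 14.3527
comp_e d = 43 / √206 ≈ 2.996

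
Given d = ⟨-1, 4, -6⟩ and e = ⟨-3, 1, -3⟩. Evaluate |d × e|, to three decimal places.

i: 4·(-3) - (-6)·1 = -12 - (-6) = -6
j: (-6)·(-3) - (-1)·(-3) = 18 - 3 = 15
k: (-1)·1 - 4·(-3) = -1 - (-12) = 11
d × e = (-6, 15, 11)
|d × e| = √((-6)² + 15² + 11²) = √382 ≈ 19.5448

19.545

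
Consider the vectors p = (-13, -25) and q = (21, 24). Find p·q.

-873

p · q = (-13)·21 + (-25)·24 = -273 - 600 = -873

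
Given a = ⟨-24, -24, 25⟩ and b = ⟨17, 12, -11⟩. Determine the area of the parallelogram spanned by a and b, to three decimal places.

204.002

i: (-24)·(-11) - 25·12 = 264 - 300 = -36
j: 25·17 - (-24)·(-11) = 425 - 264 = 161
k: (-24)·12 - (-24)·17 = -288 - (-408) = 120
a × b = (-36, 161, 120)
|a × b| = √((-36)² + 161² + 120²) = √41617 ≈ 204.0025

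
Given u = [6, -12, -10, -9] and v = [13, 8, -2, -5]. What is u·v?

u · v = 6·13 + (-12)·8 + (-10)·(-2) + (-9)·(-5) = 78 - 96 + 20 + 45 = 47

47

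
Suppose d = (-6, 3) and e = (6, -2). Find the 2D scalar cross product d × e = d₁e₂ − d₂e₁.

(-6)·(-2) - 3·6 = 12 - 18 = -6

-6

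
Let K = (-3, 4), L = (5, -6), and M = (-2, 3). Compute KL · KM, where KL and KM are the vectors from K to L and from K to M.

KL = L − K = (8, -10)
KM = M − K = (1, -1)
KL · KM = 8·1 + (-10)·(-1) = 8 + 10 = 18

18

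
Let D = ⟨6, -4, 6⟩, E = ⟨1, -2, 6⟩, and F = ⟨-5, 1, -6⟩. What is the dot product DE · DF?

DE = E − D = (-5, 2, 0)
DF = F − D = (-11, 5, -12)
DE · DF = (-5)·(-11) + 2·5 + 0·(-12) = 55 + 10 + 0 = 65

65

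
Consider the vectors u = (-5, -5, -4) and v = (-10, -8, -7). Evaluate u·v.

118

u · v = (-5)·(-10) + (-5)·(-8) + (-4)·(-7) = 50 + 40 + 28 = 118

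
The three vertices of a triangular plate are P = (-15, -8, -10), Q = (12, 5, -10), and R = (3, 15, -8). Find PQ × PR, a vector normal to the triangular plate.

PQ = (27, 13, 0)
PR = (18, 23, 2)
i: 13·2 - 0·23 = 26 - 0 = 26
j: 0·18 - 27·2 = 0 - 54 = -54
k: 27·23 - 13·18 = 621 - 234 = 387
PQ × PR = (26, -54, 387)

(26, -54, 387)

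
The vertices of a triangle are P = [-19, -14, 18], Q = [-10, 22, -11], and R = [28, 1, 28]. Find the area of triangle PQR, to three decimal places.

1136.605

PQ = (9, 36, -29),  PR = (47, 15, 10)
i: 36·10 - (-29)·15 = 360 - (-435) = 795
j: (-29)·47 - 9·10 = -1363 - 90 = -1453
k: 9·15 - 36·47 = 135 - 1692 = -1557
PQ × PR = (795, -1453, -1557)
|PQ × PR| = √5167483 ≈ 2273.2098
area = ½ · 2273.2098 ≈ 1136.605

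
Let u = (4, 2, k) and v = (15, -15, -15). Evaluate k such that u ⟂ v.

u · v = 4·15 + 2·(-15) + k·(-15) = 30 - 15k
Set equal to 0: -15k = -30, so k = 2.

2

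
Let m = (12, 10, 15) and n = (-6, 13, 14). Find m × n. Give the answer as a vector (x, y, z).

(-55, -258, 216)

i: 10·14 - 15·13 = 140 - 195 = -55
j: 15·(-6) - 12·14 = -90 - 168 = -258
k: 12·13 - 10·(-6) = 156 - (-60) = 216
m × n = (-55, -258, 216)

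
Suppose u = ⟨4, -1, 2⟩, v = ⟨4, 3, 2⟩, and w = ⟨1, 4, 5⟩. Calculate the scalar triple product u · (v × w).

72

v × w:
i: 3·5 - 2·4 = 15 - 8 = 7
j: 2·1 - 4·5 = 2 - 20 = -18
k: 4·4 - 3·1 = 16 - 3 = 13
v × w = (7, -18, 13)
u · (v × w) = 4·7 + (-1)·(-18) + 2·13 = 28 + 18 + 26 = 72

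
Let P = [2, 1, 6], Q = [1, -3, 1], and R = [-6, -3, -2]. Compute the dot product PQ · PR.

64

PQ = Q − P = (-1, -4, -5)
PR = R − P = (-8, -4, -8)
PQ · PR = (-1)·(-8) + (-4)·(-4) + (-5)·(-8) = 8 + 16 + 40 = 64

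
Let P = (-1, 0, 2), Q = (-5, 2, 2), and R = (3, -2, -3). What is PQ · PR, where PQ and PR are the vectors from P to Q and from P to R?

PQ = Q − P = (-4, 2, 0)
PR = R − P = (4, -2, -5)
PQ · PR = (-4)·4 + 2·(-2) + 0·(-5) = -16 - 4 + 0 = -20

-20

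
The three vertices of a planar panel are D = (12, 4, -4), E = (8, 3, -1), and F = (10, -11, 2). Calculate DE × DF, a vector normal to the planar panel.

(39, 18, 58)

DE = (-4, -1, 3)
DF = (-2, -15, 6)
i: (-1)·6 - 3·(-15) = -6 - (-45) = 39
j: 3·(-2) - (-4)·6 = -6 - (-24) = 18
k: (-4)·(-15) - (-1)·(-2) = 60 - 2 = 58
DE × DF = (39, 18, 58)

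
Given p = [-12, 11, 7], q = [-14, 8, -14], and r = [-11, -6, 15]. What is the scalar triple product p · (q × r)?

q × r:
i: 8·15 - (-14)·(-6) = 120 - 84 = 36
j: (-14)·(-11) - (-14)·15 = 154 - (-210) = 364
k: (-14)·(-6) - 8·(-11) = 84 - (-88) = 172
q × r = (36, 364, 172)
p · (q × r) = (-12)·36 + 11·364 + 7·172 = -432 + 4004 + 1204 = 4776

4776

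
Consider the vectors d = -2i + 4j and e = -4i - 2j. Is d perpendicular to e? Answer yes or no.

d · e = (-2)·(-4) + 4·(-2) = 8 - 8 = 0
Zero, so the vectors are orthogonal.

yes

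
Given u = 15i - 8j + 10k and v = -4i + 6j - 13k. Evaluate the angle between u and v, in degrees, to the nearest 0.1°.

144.3

u · v = 15·(-4) + (-8)·6 + 10·(-13) = -60 - 48 - 130 = -238
|u|² = 225 + 64 + 100 = 389,  |u| = √389 ≈ 19.723083
|v|² = 16 + 36 + 169 = 221,  |v| = √221 ≈ 14.866069
cos θ = -238 / (19.723083 · 14.866069) ≈ -0.81172
θ = arccos(-0.81172) ≈ 144.3°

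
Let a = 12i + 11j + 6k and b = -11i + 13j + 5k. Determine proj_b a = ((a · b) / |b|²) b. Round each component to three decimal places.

(-1.432, 1.692, 0.651)

a · b = 12·(-11) + 11·13 + 6·5 = -132 + 143 + 30 = 41
|b|² = 121 + 169 + 25 = 315
proj_b a = (41/315) · (-11, 13, 5) ≈ (-1.432, 1.692, 0.651)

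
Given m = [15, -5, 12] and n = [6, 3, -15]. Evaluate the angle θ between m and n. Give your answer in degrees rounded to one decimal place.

108.8

m · n = 15·6 + (-5)·3 + 12·(-15) = 90 - 15 - 180 = -105
|m|² = 225 + 25 + 144 = 394,  |m| = √394 ≈ 19.849433
|n|² = 36 + 9 + 225 = 270,  |n| = √270 ≈ 16.431677
cos θ = -105 / (19.849433 · 16.431677) ≈ -0.32193
θ = arccos(-0.32193) ≈ 108.8°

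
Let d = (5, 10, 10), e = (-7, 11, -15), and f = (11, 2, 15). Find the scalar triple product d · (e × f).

e × f:
i: 11·15 - (-15)·2 = 165 - (-30) = 195
j: (-15)·11 - (-7)·15 = -165 - (-105) = -60
k: (-7)·2 - 11·11 = -14 - 121 = -135
e × f = (195, -60, -135)
d · (e × f) = 5·195 + 10·(-60) + 10·(-135) = 975 - 600 - 1350 = -975

-975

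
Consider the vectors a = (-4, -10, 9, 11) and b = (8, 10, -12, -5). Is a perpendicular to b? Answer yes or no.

no

a · b = (-4)·8 + (-10)·10 + 9·(-12) + 11·(-5) = -32 - 100 - 108 - 55 = -295
Nonzero, so the vectors are not orthogonal.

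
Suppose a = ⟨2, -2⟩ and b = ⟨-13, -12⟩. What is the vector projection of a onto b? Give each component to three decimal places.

a · b = 2·(-13) + (-2)·(-12) = -26 + 24 = -2
|b|² = 169 + 144 = 313
proj_b a = (-2/313) · (-13, -12) ≈ (0.083, 0.077)

(0.083, 0.077)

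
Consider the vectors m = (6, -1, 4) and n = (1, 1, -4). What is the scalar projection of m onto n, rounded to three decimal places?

m · n = 6·1 + (-1)·1 + 4·(-4) = 6 - 1 - 16 = -11
|n| = √(1 + 1 + 16) = √18 ≈ 4.2426
comp_n m = -11 / √18 ≈ -2.593

-2.593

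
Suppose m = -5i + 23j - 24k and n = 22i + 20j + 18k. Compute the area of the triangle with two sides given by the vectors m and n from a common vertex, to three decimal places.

i: 23·18 - (-24)·20 = 414 - (-480) = 894
j: (-24)·22 - (-5)·18 = -528 - (-90) = -438
k: (-5)·20 - 23·22 = -100 - 506 = -606
m × n = (894, -438, -606)
|m × n| = √(894² + (-438)² + (-606)²) = √1358316 ≈ 1165.4681
area = ½ · 1165.4681 ≈ 582.734

582.734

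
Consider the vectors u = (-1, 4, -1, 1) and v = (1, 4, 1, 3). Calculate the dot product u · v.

u · v = (-1)·1 + 4·4 + (-1)·1 + 1·3 = -1 + 16 - 1 + 3 = 17

17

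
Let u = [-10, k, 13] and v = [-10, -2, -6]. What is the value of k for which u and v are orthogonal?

11

u · v = (-10)·(-10) + k·(-2) + 13·(-6) = 22 - 2k
Set equal to 0: -2k = -22, so k = 11.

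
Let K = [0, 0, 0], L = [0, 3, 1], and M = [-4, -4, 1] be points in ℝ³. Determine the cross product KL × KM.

(7, -4, 12)

KL = (0, 3, 1)
KM = (-4, -4, 1)
i: 3·1 - 1·(-4) = 3 - (-4) = 7
j: 1·(-4) - 0·1 = -4 - 0 = -4
k: 0·(-4) - 3·(-4) = 0 - (-12) = 12
KL × KM = (7, -4, 12)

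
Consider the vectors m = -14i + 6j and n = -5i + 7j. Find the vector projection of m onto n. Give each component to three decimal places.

(-7.568, 10.595)

m · n = (-14)·(-5) + 6·7 = 70 + 42 = 112
|n|² = 25 + 49 = 74
proj_n m = (112/74) · (-5, 7) ≈ (-7.568, 10.595)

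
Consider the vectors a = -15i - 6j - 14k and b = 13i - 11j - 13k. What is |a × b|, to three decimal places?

454.922

i: (-6)·(-13) - (-14)·(-11) = 78 - 154 = -76
j: (-14)·13 - (-15)·(-13) = -182 - 195 = -377
k: (-15)·(-11) - (-6)·13 = 165 - (-78) = 243
a × b = (-76, -377, 243)
|a × b| = √((-76)² + (-377)² + 243²) = √206954 ≈ 454.9220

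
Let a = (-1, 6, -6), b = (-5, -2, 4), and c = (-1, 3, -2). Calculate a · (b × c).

b × c:
i: (-2)·(-2) - 4·3 = 4 - 12 = -8
j: 4·(-1) - (-5)·(-2) = -4 - 10 = -14
k: (-5)·3 - (-2)·(-1) = -15 - 2 = -17
b × c = (-8, -14, -17)
a · (b × c) = (-1)·(-8) + 6·(-14) + (-6)·(-17) = 8 - 84 + 102 = 26

26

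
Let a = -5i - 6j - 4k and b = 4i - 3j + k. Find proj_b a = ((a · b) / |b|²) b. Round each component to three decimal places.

a · b = (-5)·4 + (-6)·(-3) + (-4)·1 = -20 + 18 - 4 = -6
|b|² = 16 + 9 + 1 = 26
proj_b a = (-6/26) · (4, -3, 1) ≈ (-0.923, 0.692, -0.231)

(-0.923, 0.692, -0.231)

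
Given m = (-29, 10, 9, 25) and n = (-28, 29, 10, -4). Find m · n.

1092

m · n = (-29)·(-28) + 10·29 + 9·10 + 25·(-4) = 812 + 290 + 90 - 100 = 1092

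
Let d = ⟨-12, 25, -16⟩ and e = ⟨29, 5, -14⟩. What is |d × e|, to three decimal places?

1043.336

i: 25·(-14) - (-16)·5 = -350 - (-80) = -270
j: (-16)·29 - (-12)·(-14) = -464 - 168 = -632
k: (-12)·5 - 25·29 = -60 - 725 = -785
d × e = (-270, -632, -785)
|d × e| = √((-270)² + (-632)² + (-785)²) = √1088549 ≈ 1043.3355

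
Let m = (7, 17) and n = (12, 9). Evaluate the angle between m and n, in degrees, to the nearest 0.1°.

30.7

m · n = 7·12 + 17·9 = 84 + 153 = 237
|m|² = 49 + 289 = 338,  |m| = √338 ≈ 18.384776
|n|² = 144 + 81 = 225,  |n| = √225 ≈ 15.000000
cos θ = 237 / (18.384776 · 15.000000) ≈ 0.85941
θ = arccos(0.85941) ≈ 30.7°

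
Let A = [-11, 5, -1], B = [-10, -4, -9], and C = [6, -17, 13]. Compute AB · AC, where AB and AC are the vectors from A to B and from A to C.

AB = B − A = (1, -9, -8)
AC = C − A = (17, -22, 14)
AB · AC = 1·17 + (-9)·(-22) + (-8)·14 = 17 + 198 - 112 = 103

103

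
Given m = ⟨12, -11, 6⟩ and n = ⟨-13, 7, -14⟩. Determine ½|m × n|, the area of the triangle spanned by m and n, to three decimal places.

77.661

i: (-11)·(-14) - 6·7 = 154 - 42 = 112
j: 6·(-13) - 12·(-14) = -78 - (-168) = 90
k: 12·7 - (-11)·(-13) = 84 - 143 = -59
m × n = (112, 90, -59)
|m × n| = √(112² + 90² + (-59)²) = √24125 ≈ 155.3222
area = ½ · 155.3222 ≈ 77.661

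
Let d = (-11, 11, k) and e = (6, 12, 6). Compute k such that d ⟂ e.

-11

d · e = (-11)·6 + 11·12 + k·6 = 66 + 6k
Set equal to 0: 6k = -66, so k = -11.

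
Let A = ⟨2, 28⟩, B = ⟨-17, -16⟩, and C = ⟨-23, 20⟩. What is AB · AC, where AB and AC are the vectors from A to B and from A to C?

827

AB = B − A = (-19, -44)
AC = C − A = (-25, -8)
AB · AC = (-19)·(-25) + (-44)·(-8) = 475 + 352 = 827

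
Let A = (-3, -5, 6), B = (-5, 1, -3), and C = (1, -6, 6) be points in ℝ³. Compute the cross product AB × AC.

AB = (-2, 6, -9)
AC = (4, -1, 0)
i: 6·0 - (-9)·(-1) = 0 - 9 = -9
j: (-9)·4 - (-2)·0 = -36 - 0 = -36
k: (-2)·(-1) - 6·4 = 2 - 24 = -22
AB × AC = (-9, -36, -22)

(-9, -36, -22)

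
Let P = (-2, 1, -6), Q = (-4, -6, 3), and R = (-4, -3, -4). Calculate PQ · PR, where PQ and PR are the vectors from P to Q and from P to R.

50

PQ = Q − P = (-2, -7, 9)
PR = R − P = (-2, -4, 2)
PQ · PR = (-2)·(-2) + (-7)·(-4) + 9·2 = 4 + 28 + 18 = 50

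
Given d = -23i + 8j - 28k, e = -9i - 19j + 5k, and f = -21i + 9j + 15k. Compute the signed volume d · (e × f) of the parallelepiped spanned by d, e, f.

21270

e × f:
i: (-19)·15 - 5·9 = -285 - 45 = -330
j: 5·(-21) - (-9)·15 = -105 - (-135) = 30
k: (-9)·9 - (-19)·(-21) = -81 - 399 = -480
e × f = (-330, 30, -480)
d · (e × f) = (-23)·(-330) + 8·30 + (-28)·(-480) = 7590 + 240 + 13440 = 21270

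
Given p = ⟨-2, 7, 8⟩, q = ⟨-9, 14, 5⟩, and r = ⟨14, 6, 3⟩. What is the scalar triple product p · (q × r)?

-1345

q × r:
i: 14·3 - 5·6 = 42 - 30 = 12
j: 5·14 - (-9)·3 = 70 - (-27) = 97
k: (-9)·6 - 14·14 = -54 - 196 = -250
q × r = (12, 97, -250)
p · (q × r) = (-2)·12 + 7·97 + 8·(-250) = -24 + 679 - 2000 = -1345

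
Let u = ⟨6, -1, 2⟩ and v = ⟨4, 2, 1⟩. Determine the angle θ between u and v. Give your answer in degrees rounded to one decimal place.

35.1

u · v = 6·4 + (-1)·2 + 2·1 = 24 - 2 + 2 = 24
|u|² = 36 + 1 + 4 = 41,  |u| = √41 ≈ 6.403124
|v|² = 16 + 4 + 1 = 21,  |v| = √21 ≈ 4.582576
cos θ = 24 / (6.403124 · 4.582576) ≈ 0.81792
θ = arccos(0.81792) ≈ 35.1°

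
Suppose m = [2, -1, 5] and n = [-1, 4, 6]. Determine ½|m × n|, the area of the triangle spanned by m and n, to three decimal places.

15.922

i: (-1)·6 - 5·4 = -6 - 20 = -26
j: 5·(-1) - 2·6 = -5 - 12 = -17
k: 2·4 - (-1)·(-1) = 8 - 1 = 7
m × n = (-26, -17, 7)
|m × n| = √((-26)² + (-17)² + 7²) = √1014 ≈ 31.8434
area = ½ · 31.8434 ≈ 15.922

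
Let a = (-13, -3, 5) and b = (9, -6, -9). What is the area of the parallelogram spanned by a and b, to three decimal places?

i: (-3)·(-9) - 5·(-6) = 27 - (-30) = 57
j: 5·9 - (-13)·(-9) = 45 - 117 = -72
k: (-13)·(-6) - (-3)·9 = 78 - (-27) = 105
a × b = (57, -72, 105)
|a × b| = √(57² + (-72)² + 105²) = √19458 ≈ 139.4919

139.492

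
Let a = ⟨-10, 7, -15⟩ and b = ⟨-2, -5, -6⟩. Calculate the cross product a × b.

i: 7·(-6) - (-15)·(-5) = -42 - 75 = -117
j: (-15)·(-2) - (-10)·(-6) = 30 - 60 = -30
k: (-10)·(-5) - 7·(-2) = 50 - (-14) = 64
a × b = (-117, -30, 64)

(-117, -30, 64)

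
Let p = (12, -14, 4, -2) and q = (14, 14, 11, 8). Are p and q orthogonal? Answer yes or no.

p · q = 12·14 + (-14)·14 + 4·11 + (-2)·8 = 168 - 196 + 44 - 16 = 0
Zero, so the vectors are orthogonal.

yes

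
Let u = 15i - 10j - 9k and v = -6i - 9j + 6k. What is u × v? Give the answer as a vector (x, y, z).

(-141, -36, -195)

i: (-10)·6 - (-9)·(-9) = -60 - 81 = -141
j: (-9)·(-6) - 15·6 = 54 - 90 = -36
k: 15·(-9) - (-10)·(-6) = -135 - 60 = -195
u × v = (-141, -36, -195)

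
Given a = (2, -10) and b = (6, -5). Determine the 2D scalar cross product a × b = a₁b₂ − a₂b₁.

50

2·(-5) - (-10)·6 = -10 - (-60) = 50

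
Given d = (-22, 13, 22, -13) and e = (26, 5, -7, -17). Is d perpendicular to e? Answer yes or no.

d · e = (-22)·26 + 13·5 + 22·(-7) + (-13)·(-17) = -572 + 65 - 154 + 221 = -440
Nonzero, so the vectors are not orthogonal.

no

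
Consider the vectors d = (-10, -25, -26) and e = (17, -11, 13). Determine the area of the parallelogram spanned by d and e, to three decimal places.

i: (-25)·13 - (-26)·(-11) = -325 - 286 = -611
j: (-26)·17 - (-10)·13 = -442 - (-130) = -312
k: (-10)·(-11) - (-25)·17 = 110 - (-425) = 535
d × e = (-611, -312, 535)
|d × e| = √((-611)² + (-312)² + 535²) = √756890 ≈ 869.9943

869.994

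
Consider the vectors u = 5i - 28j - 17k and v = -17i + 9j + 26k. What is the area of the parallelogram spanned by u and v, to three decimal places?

i: (-28)·26 - (-17)·9 = -728 - (-153) = -575
j: (-17)·(-17) - 5·26 = 289 - 130 = 159
k: 5·9 - (-28)·(-17) = 45 - 476 = -431
u × v = (-575, 159, -431)
|u × v| = √((-575)² + 159² + (-431)²) = √541667 ≈ 735.9803

735.980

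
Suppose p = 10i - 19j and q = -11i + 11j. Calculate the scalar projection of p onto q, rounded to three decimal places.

-20.506

p · q = 10·(-11) + (-19)·11 = -110 - 209 = -319
|q| = √(121 + 121) = √242 ≈ 15.5563
comp_q p = -319 / √242 ≈ -20.506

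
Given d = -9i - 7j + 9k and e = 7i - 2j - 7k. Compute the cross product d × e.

(67, 0, 67)

i: (-7)·(-7) - 9·(-2) = 49 - (-18) = 67
j: 9·7 - (-9)·(-7) = 63 - 63 = 0
k: (-9)·(-2) - (-7)·7 = 18 - (-49) = 67
d × e = (67, 0, 67)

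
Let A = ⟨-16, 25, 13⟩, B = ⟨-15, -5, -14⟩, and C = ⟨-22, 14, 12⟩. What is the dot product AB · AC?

AB = B − A = (1, -30, -27)
AC = C − A = (-6, -11, -1)
AB · AC = 1·(-6) + (-30)·(-11) + (-27)·(-1) = -6 + 330 + 27 = 351

351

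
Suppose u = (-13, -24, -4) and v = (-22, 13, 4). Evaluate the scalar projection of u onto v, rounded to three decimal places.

-1.624

u · v = (-13)·(-22) + (-24)·13 + (-4)·4 = 286 - 312 - 16 = -42
|v| = √(484 + 169 + 16) = √669 ≈ 25.8650
comp_v u = -42 / √669 ≈ -1.624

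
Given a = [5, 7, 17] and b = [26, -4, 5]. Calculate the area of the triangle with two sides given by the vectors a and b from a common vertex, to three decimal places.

237.330

i: 7·5 - 17·(-4) = 35 - (-68) = 103
j: 17·26 - 5·5 = 442 - 25 = 417
k: 5·(-4) - 7·26 = -20 - 182 = -202
a × b = (103, 417, -202)
|a × b| = √(103² + 417² + (-202)²) = √225302 ≈ 474.6599
area = ½ · 474.6599 ≈ 237.330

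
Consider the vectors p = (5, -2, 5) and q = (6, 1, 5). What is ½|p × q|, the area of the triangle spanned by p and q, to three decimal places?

11.608

i: (-2)·5 - 5·1 = -10 - 5 = -15
j: 5·6 - 5·5 = 30 - 25 = 5
k: 5·1 - (-2)·6 = 5 - (-12) = 17
p × q = (-15, 5, 17)
|p × q| = √((-15)² + 5² + 17²) = √539 ≈ 23.2164
area = ½ · 23.2164 ≈ 11.608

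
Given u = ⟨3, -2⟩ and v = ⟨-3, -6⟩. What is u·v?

3

u · v = 3·(-3) + (-2)·(-6) = -9 + 12 = 3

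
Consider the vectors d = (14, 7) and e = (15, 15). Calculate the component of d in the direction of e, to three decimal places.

d · e = 14·15 + 7·15 = 210 + 105 = 315
|e| = √(225 + 225) = √450 ≈ 21.2132
comp_e d = 315 / √450 ≈ 14.849

14.849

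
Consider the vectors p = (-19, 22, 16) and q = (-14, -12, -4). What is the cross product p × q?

i: 22·(-4) - 16·(-12) = -88 - (-192) = 104
j: 16·(-14) - (-19)·(-4) = -224 - 76 = -300
k: (-19)·(-12) - 22·(-14) = 228 - (-308) = 536
p × q = (104, -300, 536)

(104, -300, 536)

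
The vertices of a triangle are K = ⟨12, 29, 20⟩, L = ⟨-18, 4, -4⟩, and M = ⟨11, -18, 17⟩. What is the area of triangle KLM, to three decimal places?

870.544

KL = (-30, -25, -24),  KM = (-1, -47, -3)
i: (-25)·(-3) - (-24)·(-47) = 75 - 1128 = -1053
j: (-24)·(-1) - (-30)·(-3) = 24 - 90 = -66
k: (-30)·(-47) - (-25)·(-1) = 1410 - 25 = 1385
KL × KM = (-1053, -66, 1385)
|KL × KM| = √3031390 ≈ 1741.0887
area = ½ · 1741.0887 ≈ 870.544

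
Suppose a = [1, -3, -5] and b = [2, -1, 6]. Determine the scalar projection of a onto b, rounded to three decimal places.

-3.904

a · b = 1·2 + (-3)·(-1) + (-5)·6 = 2 + 3 - 30 = -25
|b| = √(4 + 1 + 36) = √41 ≈ 6.4031
comp_b a = -25 / √41 ≈ -3.904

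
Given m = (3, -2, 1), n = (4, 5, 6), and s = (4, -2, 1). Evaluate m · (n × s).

-17

n × s:
i: 5·1 - 6·(-2) = 5 - (-12) = 17
j: 6·4 - 4·1 = 24 - 4 = 20
k: 4·(-2) - 5·4 = -8 - 20 = -28
n × s = (17, 20, -28)
m · (n × s) = 3·17 + (-2)·20 + 1·(-28) = 51 - 40 - 28 = -17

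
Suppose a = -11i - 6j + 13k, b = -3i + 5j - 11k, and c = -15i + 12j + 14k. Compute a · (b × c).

b × c:
i: 5·14 - (-11)·12 = 70 - (-132) = 202
j: (-11)·(-15) - (-3)·14 = 165 - (-42) = 207
k: (-3)·12 - 5·(-15) = -36 - (-75) = 39
b × c = (202, 207, 39)
a · (b × c) = (-11)·202 + (-6)·207 + 13·39 = -2222 - 1242 + 507 = -2957

-2957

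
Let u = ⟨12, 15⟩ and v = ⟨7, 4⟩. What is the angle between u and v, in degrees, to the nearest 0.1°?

u · v = 12·7 + 15·4 = 84 + 60 = 144
|u|² = 144 + 225 = 369,  |u| = √369 ≈ 19.209373
|v|² = 49 + 16 = 65,  |v| = √65 ≈ 8.062258
cos θ = 144 / (19.209373 · 8.062258) ≈ 0.92981
θ = arccos(0.92981) ≈ 21.6°

21.6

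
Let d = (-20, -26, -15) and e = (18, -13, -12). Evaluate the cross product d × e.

(117, -510, 728)

i: (-26)·(-12) - (-15)·(-13) = 312 - 195 = 117
j: (-15)·18 - (-20)·(-12) = -270 - 240 = -510
k: (-20)·(-13) - (-26)·18 = 260 - (-468) = 728
d × e = (117, -510, 728)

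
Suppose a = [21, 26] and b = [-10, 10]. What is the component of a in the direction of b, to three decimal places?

a · b = 21·(-10) + 26·10 = -210 + 260 = 50
|b| = √(100 + 100) = √200 ≈ 14.1421
comp_b a = 50 / √200 ≈ 3.536

3.536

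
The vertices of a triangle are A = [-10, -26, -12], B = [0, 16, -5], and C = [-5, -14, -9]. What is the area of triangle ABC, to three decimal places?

AB = (10, 42, 7),  AC = (5, 12, 3)
i: 42·3 - 7·12 = 126 - 84 = 42
j: 7·5 - 10·3 = 35 - 30 = 5
k: 10·12 - 42·5 = 120 - 210 = -90
AB × AC = (42, 5, -90)
|AB × AC| = √9889 ≈ 99.4435
area = ½ · 99.4435 ≈ 49.722

49.722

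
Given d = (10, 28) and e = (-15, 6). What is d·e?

18

d · e = 10·(-15) + 28·6 = -150 + 168 = 18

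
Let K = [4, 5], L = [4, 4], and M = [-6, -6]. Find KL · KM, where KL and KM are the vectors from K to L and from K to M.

11

KL = L − K = (0, -1)
KM = M − K = (-10, -11)
KL · KM = 0·(-10) + (-1)·(-11) = 0 + 11 = 11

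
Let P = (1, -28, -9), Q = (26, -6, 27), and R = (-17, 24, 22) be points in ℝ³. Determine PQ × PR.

PQ = (25, 22, 36)
PR = (-18, 52, 31)
i: 22·31 - 36·52 = 682 - 1872 = -1190
j: 36·(-18) - 25·31 = -648 - 775 = -1423
k: 25·52 - 22·(-18) = 1300 - (-396) = 1696
PQ × PR = (-1190, -1423, 1696)

(-1190, -1423, 1696)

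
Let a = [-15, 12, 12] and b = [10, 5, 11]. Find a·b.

42

a · b = (-15)·10 + 12·5 + 12·11 = -150 + 60 + 132 = 42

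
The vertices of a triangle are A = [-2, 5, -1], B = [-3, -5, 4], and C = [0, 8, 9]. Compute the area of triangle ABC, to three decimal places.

58.979

AB = (-1, -10, 5),  AC = (2, 3, 10)
i: (-10)·10 - 5·3 = -100 - 15 = -115
j: 5·2 - (-1)·10 = 10 - (-10) = 20
k: (-1)·3 - (-10)·2 = -3 - (-20) = 17
AB × AC = (-115, 20, 17)
|AB × AC| = √13914 ≈ 117.9576
area = ½ · 117.9576 ≈ 58.979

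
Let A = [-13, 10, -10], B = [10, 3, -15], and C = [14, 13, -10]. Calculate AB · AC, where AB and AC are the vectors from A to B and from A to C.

AB = B − A = (23, -7, -5)
AC = C − A = (27, 3, 0)
AB · AC = 23·27 + (-7)·3 + (-5)·0 = 621 - 21 + 0 = 600

600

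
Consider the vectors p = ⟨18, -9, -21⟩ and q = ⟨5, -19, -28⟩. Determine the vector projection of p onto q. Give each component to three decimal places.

(3.628, -13.787, -20.318)

p · q = 18·5 + (-9)·(-19) + (-21)·(-28) = 90 + 171 + 588 = 849
|q|² = 25 + 361 + 784 = 1170
proj_q p = (849/1170) · (5, -19, -28) ≈ (3.628, -13.787, -20.318)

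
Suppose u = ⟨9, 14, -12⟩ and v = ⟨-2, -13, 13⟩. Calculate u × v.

(26, -93, -89)

i: 14·13 - (-12)·(-13) = 182 - 156 = 26
j: (-12)·(-2) - 9·13 = 24 - 117 = -93
k: 9·(-13) - 14·(-2) = -117 - (-28) = -89
u × v = (26, -93, -89)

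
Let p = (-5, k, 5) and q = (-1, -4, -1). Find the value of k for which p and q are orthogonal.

p · q = (-5)·(-1) + k·(-4) + 5·(-1) = 0 - 4k
Set equal to 0: -4k = 0, so k = 0.

0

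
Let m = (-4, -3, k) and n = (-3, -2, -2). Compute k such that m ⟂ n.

9

m · n = (-4)·(-3) + (-3)·(-2) + k·(-2) = 18 - 2k
Set equal to 0: -2k = -18, so k = 9.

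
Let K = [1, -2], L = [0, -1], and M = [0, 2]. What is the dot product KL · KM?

5

KL = L − K = (-1, 1)
KM = M − K = (-1, 4)
KL · KM = (-1)·(-1) + 1·4 = 1 + 4 = 5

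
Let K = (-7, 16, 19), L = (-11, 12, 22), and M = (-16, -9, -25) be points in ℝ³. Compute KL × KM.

KL = (-4, -4, 3)
KM = (-9, -25, -44)
i: (-4)·(-44) - 3·(-25) = 176 - (-75) = 251
j: 3·(-9) - (-4)·(-44) = -27 - 176 = -203
k: (-4)·(-25) - (-4)·(-9) = 100 - 36 = 64
KL × KM = (251, -203, 64)

(251, -203, 64)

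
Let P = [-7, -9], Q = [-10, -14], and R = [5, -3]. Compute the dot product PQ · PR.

-66

PQ = Q − P = (-3, -5)
PR = R − P = (12, 6)
PQ · PR = (-3)·12 + (-5)·6 = -36 - 30 = -66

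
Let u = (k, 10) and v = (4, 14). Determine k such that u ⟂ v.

u · v = k·4 + 10·14 = 140 + 4k
Set equal to 0: 4k = -140, so k = -35.

-35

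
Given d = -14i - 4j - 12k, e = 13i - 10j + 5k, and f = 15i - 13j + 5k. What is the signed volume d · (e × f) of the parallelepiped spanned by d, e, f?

-22

e × f:
i: (-10)·5 - 5·(-13) = -50 - (-65) = 15
j: 5·15 - 13·5 = 75 - 65 = 10
k: 13·(-13) - (-10)·15 = -169 - (-150) = -19
e × f = (15, 10, -19)
d · (e × f) = (-14)·15 + (-4)·10 + (-12)·(-19) = -210 - 40 + 228 = -22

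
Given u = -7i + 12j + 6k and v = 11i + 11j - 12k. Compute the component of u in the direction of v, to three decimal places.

-0.865

u · v = (-7)·11 + 12·11 + 6·(-12) = -77 + 132 - 72 = -17
|v| = √(121 + 121 + 144) = √386 ≈ 19.6469
comp_v u = -17 / √386 ≈ -0.865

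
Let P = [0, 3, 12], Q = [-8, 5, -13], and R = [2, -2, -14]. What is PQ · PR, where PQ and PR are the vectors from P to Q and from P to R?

624

PQ = Q − P = (-8, 2, -25)
PR = R − P = (2, -5, -26)
PQ · PR = (-8)·2 + 2·(-5) + (-25)·(-26) = -16 - 10 + 650 = 624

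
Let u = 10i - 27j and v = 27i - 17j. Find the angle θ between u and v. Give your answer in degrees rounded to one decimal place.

37.5

u · v = 10·27 + (-27)·(-17) = 270 + 459 = 729
|u|² = 100 + 729 = 829,  |u| = √829 ≈ 28.792360
|v|² = 729 + 289 = 1018,  |v| = √1018 ≈ 31.906112
cos θ = 729 / (28.792360 · 31.906112) ≈ 0.79355
θ = arccos(0.79355) ≈ 37.5°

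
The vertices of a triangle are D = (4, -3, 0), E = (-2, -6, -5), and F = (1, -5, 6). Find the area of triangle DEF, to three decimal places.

29.129

DE = (-6, -3, -5),  DF = (-3, -2, 6)
i: (-3)·6 - (-5)·(-2) = -18 - 10 = -28
j: (-5)·(-3) - (-6)·6 = 15 - (-36) = 51
k: (-6)·(-2) - (-3)·(-3) = 12 - 9 = 3
DE × DF = (-28, 51, 3)
|DE × DF| = √3394 ≈ 58.2580
area = ½ · 58.2580 ≈ 29.129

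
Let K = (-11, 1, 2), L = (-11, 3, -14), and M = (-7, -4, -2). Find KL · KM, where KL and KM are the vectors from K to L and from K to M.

KL = L − K = (0, 2, -16)
KM = M − K = (4, -5, -4)
KL · KM = 0·4 + 2·(-5) + (-16)·(-4) = 0 - 10 + 64 = 54

54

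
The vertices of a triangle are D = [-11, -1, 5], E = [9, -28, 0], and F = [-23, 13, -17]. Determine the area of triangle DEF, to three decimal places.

DE = (20, -27, -5),  DF = (-12, 14, -22)
i: (-27)·(-22) - (-5)·14 = 594 - (-70) = 664
j: (-5)·(-12) - 20·(-22) = 60 - (-440) = 500
k: 20·14 - (-27)·(-12) = 280 - 324 = -44
DE × DF = (664, 500, -44)
|DE × DF| = √692832 ≈ 832.3653
area = ½ · 832.3653 ≈ 416.183

416.183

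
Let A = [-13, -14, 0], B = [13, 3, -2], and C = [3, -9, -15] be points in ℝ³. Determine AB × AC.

(-245, 358, -142)

AB = (26, 17, -2)
AC = (16, 5, -15)
i: 17·(-15) - (-2)·5 = -255 - (-10) = -245
j: (-2)·16 - 26·(-15) = -32 - (-390) = 358
k: 26·5 - 17·16 = 130 - 272 = -142
AB × AC = (-245, 358, -142)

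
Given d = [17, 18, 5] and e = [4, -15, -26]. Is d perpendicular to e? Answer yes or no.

no

d · e = 17·4 + 18·(-15) + 5·(-26) = 68 - 270 - 130 = -332
Nonzero, so the vectors are not orthogonal.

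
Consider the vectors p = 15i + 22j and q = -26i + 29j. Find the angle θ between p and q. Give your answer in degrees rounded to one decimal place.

76.2

p · q = 15·(-26) + 22·29 = -390 + 638 = 248
|p|² = 225 + 484 = 709,  |p| = √709 ≈ 26.627054
|q|² = 676 + 841 = 1517,  |q| = √1517 ≈ 38.948684
cos θ = 248 / (26.627054 · 38.948684) ≈ 0.23913
θ = arccos(0.23913) ≈ 76.2°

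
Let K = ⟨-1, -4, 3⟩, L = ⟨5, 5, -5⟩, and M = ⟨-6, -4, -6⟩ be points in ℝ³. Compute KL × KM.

(-81, 94, 45)

KL = (6, 9, -8)
KM = (-5, 0, -9)
i: 9·(-9) - (-8)·0 = -81 - 0 = -81
j: (-8)·(-5) - 6·(-9) = 40 - (-54) = 94
k: 6·0 - 9·(-5) = 0 - (-45) = 45
KL × KM = (-81, 94, 45)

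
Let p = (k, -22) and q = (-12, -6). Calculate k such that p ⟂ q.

11

p · q = k·(-12) + (-22)·(-6) = 132 - 12k
Set equal to 0: -12k = -132, so k = 11.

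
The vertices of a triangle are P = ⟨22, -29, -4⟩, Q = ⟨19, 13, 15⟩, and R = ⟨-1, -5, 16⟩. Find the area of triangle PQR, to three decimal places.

PQ = (-3, 42, 19),  PR = (-23, 24, 20)
i: 42·20 - 19·24 = 840 - 456 = 384
j: 19·(-23) - (-3)·20 = -437 - (-60) = -377
k: (-3)·24 - 42·(-23) = -72 - (-966) = 894
PQ × PR = (384, -377, 894)
|PQ × PR| = √1088821 ≈ 1043.4659
area = ½ · 1043.4659 ≈ 521.733

521.733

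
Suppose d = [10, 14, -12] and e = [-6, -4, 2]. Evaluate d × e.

i: 14·2 - (-12)·(-4) = 28 - 48 = -20
j: (-12)·(-6) - 10·2 = 72 - 20 = 52
k: 10·(-4) - 14·(-6) = -40 - (-84) = 44
d × e = (-20, 52, 44)

(-20, 52, 44)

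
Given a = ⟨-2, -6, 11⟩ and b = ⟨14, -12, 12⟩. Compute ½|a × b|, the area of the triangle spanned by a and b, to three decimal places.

i: (-6)·12 - 11·(-12) = -72 - (-132) = 60
j: 11·14 - (-2)·12 = 154 - (-24) = 178
k: (-2)·(-12) - (-6)·14 = 24 - (-84) = 108
a × b = (60, 178, 108)
|a × b| = √(60² + 178² + 108²) = √46948 ≈ 216.6749
area = ½ · 216.6749 ≈ 108.337

108.337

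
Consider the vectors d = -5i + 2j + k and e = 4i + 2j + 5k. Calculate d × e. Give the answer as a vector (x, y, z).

(8, 29, -18)

i: 2·5 - 1·2 = 10 - 2 = 8
j: 1·4 - (-5)·5 = 4 - (-25) = 29
k: (-5)·2 - 2·4 = -10 - 8 = -18
d × e = (8, 29, -18)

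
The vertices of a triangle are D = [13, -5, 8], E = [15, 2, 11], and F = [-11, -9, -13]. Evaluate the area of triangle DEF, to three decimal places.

DE = (2, 7, 3),  DF = (-24, -4, -21)
i: 7·(-21) - 3·(-4) = -147 - (-12) = -135
j: 3·(-24) - 2·(-21) = -72 - (-42) = -30
k: 2·(-4) - 7·(-24) = -8 - (-168) = 160
DE × DF = (-135, -30, 160)
|DE × DF| = √44725 ≈ 211.4829
area = ½ · 211.4829 ≈ 105.741

105.741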